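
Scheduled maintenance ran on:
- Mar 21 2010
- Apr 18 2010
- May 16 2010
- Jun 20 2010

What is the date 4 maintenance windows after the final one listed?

These are Sundays at 28- or 35-day spacing (28, 28, 35).
The pattern: 3rd Sunday of the month.
July 2010 — 3rd Sunday is Jul 18 2010.
3rd Sunday of August 2010: Aug 15 2010.
3rd Sunday of September 2010: Sep 19 2010.
October 2010 — 3rd Sunday is Oct 17 2010.

Oct 17 2010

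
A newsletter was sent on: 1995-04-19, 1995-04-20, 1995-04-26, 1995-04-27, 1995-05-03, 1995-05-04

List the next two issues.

The gap pattern 1, 6, 1, 6, 1 repeats every 2 events.
These are the Wednesdays and Thursdays of each week.
The following Wednesday is 1995-05-10.
Next Thursday: 1995-05-11.

1995-05-10, 1995-05-11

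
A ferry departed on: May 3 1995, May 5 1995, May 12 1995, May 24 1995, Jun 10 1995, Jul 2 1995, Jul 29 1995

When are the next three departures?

Aug 30 1995, Oct 6 1995, Nov 17 1995

Gaps: 2, 7, 12, 17, 22, 27 days — each gap is 5 larger than the previous one.
Next gap: 32 days. Jul 29 1995 + 32 days = Aug 30 1995.
Next gap: 37 days. Aug 30 1995 + 37 days = Oct 6 1995.
Next gap: 42 days. Oct 6 1995 + 42 days = Nov 17 1995.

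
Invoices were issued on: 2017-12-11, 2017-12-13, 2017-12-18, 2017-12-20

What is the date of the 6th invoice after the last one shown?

Gaps: 2, 5, 2 days — not constant, but cyclic with period 2.
The events fall on every Monday and Wednesday.
Next Monday: 2017-12-25.
Next Wednesday: 2017-12-27.
Next Monday: 2018-01-01.
Next Wednesday: 2018-01-03.
Next Monday: 2018-01-08.
The following Wednesday is 2018-01-10.

2018-01-10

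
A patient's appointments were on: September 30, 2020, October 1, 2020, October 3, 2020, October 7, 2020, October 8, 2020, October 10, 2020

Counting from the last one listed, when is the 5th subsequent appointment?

Gaps: 1, 2, 4, 1, 2 days — not constant, but cyclic with period 3.
The events fall on every Wednesday, Thursday and Saturday.
Next Wednesday: October 14, 2020.
Next Thursday: October 15, 2020.
Next Saturday: October 17, 2020.
The following Wednesday is October 21, 2020.
Next Thursday: October 22, 2020.

October 22, 2020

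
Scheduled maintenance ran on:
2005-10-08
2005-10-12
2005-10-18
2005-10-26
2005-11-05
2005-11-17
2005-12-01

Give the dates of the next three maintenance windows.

2005-12-17, 2006-01-04, 2006-01-24

The spacing grows by 2 each time: 4, 6, 8, 10, 12, 14 days.
Next gap: 16 days. 2005-12-01 + 16 days = 2005-12-17.
Next gap: 18 days. 2005-12-17 + 18 days = 2006-01-04.
Next gap: 20 days. 2006-01-04 + 20 days = 2006-01-24.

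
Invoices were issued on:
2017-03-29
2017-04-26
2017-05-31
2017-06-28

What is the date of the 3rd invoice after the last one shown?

These are Wednesdays with 28, 35, 28-day gaps.
Each is the final Wednesday of its month — 2017-03-29 is past the 28th, so '4th Wednesday' doesn't fit.
July 2017 ends with Wednesday 2017-07-26.
Last Wednesday of August 2017: 2017-08-30.
September 2017 ends with Wednesday 2017-09-27.

2017-09-27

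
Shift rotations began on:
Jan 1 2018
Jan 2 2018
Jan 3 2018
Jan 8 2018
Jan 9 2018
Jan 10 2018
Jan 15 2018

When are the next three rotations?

Jan 16 2018, Jan 17 2018, Jan 22 2018

The gap pattern 1, 1, 5, 1, 1, 5 repeats every 3 events.
These are the Mondays, Tuesdays and Wednesdays of each week.
Next Tuesday: Jan 16 2018.
The following Wednesday is Jan 17 2018.
Next Monday: Jan 22 2018.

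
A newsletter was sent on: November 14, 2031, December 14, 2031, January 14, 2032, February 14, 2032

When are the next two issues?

March 14, 2032; April 14, 2032

Gaps: 30, 31, 31 days — not constant. Every event is on the 14th of the month.
Pattern: the 14th of each month.
March 2032: March 14, 2032.
April 2032: April 14, 2032.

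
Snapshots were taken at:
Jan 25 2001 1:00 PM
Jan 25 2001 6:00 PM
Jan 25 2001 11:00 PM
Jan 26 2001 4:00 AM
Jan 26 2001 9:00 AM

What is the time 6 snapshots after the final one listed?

Jan 27 2001 3:00 PM

Gaps: 5, 5, 5, 5 hours — each event is 5 hours after the previous one.
Jan 26 2001 9:00 AM + 5 h = Jan 26 2001 2:00 PM.
Jan 26 2001 2:00 PM + 5 h = Jan 26 2001 7:00 PM.
Jan 26 2001 7:00 PM + 5 h = Jan 27 2001 12:00 AM.
Jan 27 2001 12:00 AM + 5 h = Jan 27 2001 5:00 AM.
Jan 27 2001 5:00 AM + 5 h = Jan 27 2001 10:00 AM.
Jan 27 2001 10:00 AM + 5 h = Jan 27 2001 3:00 PM.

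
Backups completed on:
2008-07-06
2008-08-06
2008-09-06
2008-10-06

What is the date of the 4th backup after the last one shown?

Each date is the 6th; the gaps (31, 31, 30) track the month lengths.
The rule is the 6th of each month.
November 2008: 2008-11-06.
December 2008: 2008-12-06.
Next: January 2009 → 2009-01-06.
Next: February 2009 → 2009-02-06.

2009-02-06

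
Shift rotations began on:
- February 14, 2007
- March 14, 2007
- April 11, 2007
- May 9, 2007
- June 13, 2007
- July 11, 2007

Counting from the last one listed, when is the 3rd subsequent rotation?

These are Wednesdays at 28- or 35-day spacing (28, 28, 28, 35, 28).
The pattern: 2nd Wednesday of the month.
2nd Wednesday of August 2007: August 8, 2007.
September 2007 — 2nd Wednesday is September 12, 2007.
October 2007 — 2nd Wednesday is October 10, 2007.

October 10, 2007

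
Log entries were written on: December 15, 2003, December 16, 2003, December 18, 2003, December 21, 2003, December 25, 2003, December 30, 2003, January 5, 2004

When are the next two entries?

January 12, 2004; January 20, 2004

The spacing grows by 1 each time: 1, 2, 3, 4, 5, 6 days.
Next gap: 7 days. January 5, 2004 + 7 days = January 12, 2004.
Next gap: 8 days. January 12, 2004 + 8 days = January 20, 2004.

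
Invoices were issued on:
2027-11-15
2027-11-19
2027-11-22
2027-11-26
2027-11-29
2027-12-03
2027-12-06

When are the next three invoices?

Gaps: 4, 3, 4, 3, 4, 3 days — not constant, but cyclic with period 2.
The events fall on every Monday and Friday.
Next Friday: 2027-12-10.
The following Monday is 2027-12-13.
Next Friday: 2027-12-17.

2027-12-10, 2027-12-13, 2027-12-17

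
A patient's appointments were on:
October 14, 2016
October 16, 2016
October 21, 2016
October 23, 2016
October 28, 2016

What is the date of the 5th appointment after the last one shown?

November 13, 2016

Every event lands on a Friday or Sunday (gaps cycle 2, 5, 2, 5).
So the schedule is: every Friday and Sunday.
The following Sunday is October 30, 2016.
Next Friday: November 4, 2016.
The following Sunday is November 6, 2016.
The following Friday is November 11, 2016.
The following Sunday is November 13, 2016.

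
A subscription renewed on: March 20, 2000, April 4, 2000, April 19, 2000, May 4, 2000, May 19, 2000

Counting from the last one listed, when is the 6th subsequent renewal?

Every event comes 15 days after the last (15, 15, 15, 15).
May 19, 2000 + 15 days = June 3, 2000.
June 3, 2000 + 15 days = June 18, 2000.
June 18, 2000 + 15 days = July 3, 2000.
July 3, 2000 + 15 days = July 18, 2000.
July 18, 2000 + 15 days = August 2, 2000.
August 2, 2000 + 15 days = August 17, 2000.

August 17, 2000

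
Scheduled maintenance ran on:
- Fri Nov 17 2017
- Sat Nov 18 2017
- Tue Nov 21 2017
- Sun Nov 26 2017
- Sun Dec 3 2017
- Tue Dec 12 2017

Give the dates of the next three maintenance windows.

Sat Dec 23 2017, Fri Jan 5 2018, Sat Jan 20 2018

Intervals are 1, 3, 5, 7, 9 days — an arithmetic progression with common difference 2.
Next gap: 11 days. Tue Dec 12 2017 + 11 days = Sat Dec 23 2017.
Next gap: 13 days. Sat Dec 23 2017 + 13 days = Fri Jan 5 2018.
Next gap: 15 days. Fri Jan 5 2018 + 15 days = Sat Jan 20 2018.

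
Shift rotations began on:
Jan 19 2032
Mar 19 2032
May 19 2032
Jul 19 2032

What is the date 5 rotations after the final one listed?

The day-of-month is always 19 (60, 61, 61 days between events).
So this recurs on the 19th of every 2 months.
September 2032: Sep 19 2032.
Next: November 2032 → Nov 19 2032.
January 2033: Jan 19 2033.
Next: March 2033 → Mar 19 2033.
Next: May 2033 → May 19 2033.

May 19 2033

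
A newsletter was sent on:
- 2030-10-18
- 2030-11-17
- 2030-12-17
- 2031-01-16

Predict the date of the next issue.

2031-02-15

Every event comes 30 days after the last (30, 30, 30).
2031-01-16 + 30 days = 2031-02-15.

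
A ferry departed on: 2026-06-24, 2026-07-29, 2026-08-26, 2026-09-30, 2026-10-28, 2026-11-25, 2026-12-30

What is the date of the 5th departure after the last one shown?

2027-05-26

Every date is a Wednesday; gaps 35, 28, 35, 28, 28, 35 days.
Each is the last Wednesday of its month (at least one falls on the 29th or later, ruling out '4th Wednesday').
January 2027 ends with Wednesday 2027-01-27.
February 2027 ends with Wednesday 2027-02-24.
Last Wednesday of March 2027: 2027-03-31.
Last Wednesday of April 2027: 2027-04-28.
Last Wednesday of May 2027: 2027-05-26.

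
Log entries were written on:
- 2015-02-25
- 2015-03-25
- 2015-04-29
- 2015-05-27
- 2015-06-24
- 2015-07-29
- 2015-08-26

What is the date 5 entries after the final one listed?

All Wednesdays; the gaps (28, 35, 28, 28, 35, 28) vary with month length.
This is the last Wednesday of each month.
Last Wednesday of September 2015: 2015-09-30.
Last Wednesday of October 2015: 2015-10-28.
November 2015 ends with Wednesday 2015-11-25.
Last Wednesday of December 2015: 2015-12-30.
Last Wednesday of January 2016: 2016-01-27.

2016-01-27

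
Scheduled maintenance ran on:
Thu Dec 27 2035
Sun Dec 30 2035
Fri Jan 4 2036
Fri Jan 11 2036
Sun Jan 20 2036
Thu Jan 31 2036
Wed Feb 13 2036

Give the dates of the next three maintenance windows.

Thu Feb 28 2036, Sun Mar 16 2036, Fri Apr 4 2036

The spacing grows by 2 each time: 3, 5, 7, 9, 11, 13 days.
Next gap: 15 days. Wed Feb 13 2036 + 15 days = Thu Feb 28 2036.
Next gap: 17 days. Thu Feb 28 2036 + 17 days = Sun Mar 16 2036.
Next gap: 19 days. Sun Mar 16 2036 + 19 days = Fri Apr 4 2036.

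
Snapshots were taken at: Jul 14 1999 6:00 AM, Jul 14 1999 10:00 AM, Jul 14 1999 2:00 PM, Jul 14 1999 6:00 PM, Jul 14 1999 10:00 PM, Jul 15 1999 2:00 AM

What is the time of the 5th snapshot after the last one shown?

Spacing: 4, 4, 4, 4, 4 h — constant 4 h.
Jul 15 1999 2:00 AM + 4 h = Jul 15 1999 6:00 AM.
Jul 15 1999 6:00 AM + 4 h = Jul 15 1999 10:00 AM.
Jul 15 1999 10:00 AM + 4 h = Jul 15 1999 2:00 PM.
Jul 15 1999 2:00 PM + 4 h = Jul 15 1999 6:00 PM.
Jul 15 1999 6:00 PM + 4 h = Jul 15 1999 10:00 PM.

Jul 15 1999 10:00 PM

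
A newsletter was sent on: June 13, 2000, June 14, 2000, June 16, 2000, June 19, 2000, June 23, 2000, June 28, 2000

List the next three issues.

Gaps: 1, 2, 3, 4, 5 days — each gap is 1 larger than the previous one.
Next gap: 6 days. June 28, 2000 + 6 days = July 4, 2000.
Next gap: 7 days. July 4, 2000 + 7 days = July 11, 2000.
Next gap: 8 days. July 11, 2000 + 8 days = July 19, 2000.

July 4, 2000; July 11, 2000; July 19, 2000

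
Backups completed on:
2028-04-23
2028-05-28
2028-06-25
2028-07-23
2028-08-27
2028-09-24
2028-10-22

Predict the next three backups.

Gaps: 35, 28, 28, 35, 28, 28 days — a mix of 28 and 35. Every date is a Sunday.
Each is the 4th Sunday of its month.
November 2028 — 4th Sunday is 2028-11-26.
4th Sunday of December 2028: 2028-12-24.
4th Sunday of January 2029: 2029-01-28.

2028-11-26, 2028-12-24, 2029-01-28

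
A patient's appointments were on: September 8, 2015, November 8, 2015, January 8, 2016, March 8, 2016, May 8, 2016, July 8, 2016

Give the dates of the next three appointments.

September 8, 2016; November 8, 2016; January 8, 2017

Gaps: 61, 61, 60, 61, 61 days — not constant. Every event is on the 8th of the month.
Pattern: the 8th of every 2 months.
September 2016: September 8, 2016.
November 2016: November 8, 2016.
Next: January 2017 → January 8, 2017.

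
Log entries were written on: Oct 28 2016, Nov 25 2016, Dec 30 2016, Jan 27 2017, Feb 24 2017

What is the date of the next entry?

These are Fridays with 28, 35, 28, 28-day gaps.
Each is the final Friday of its month — Dec 30 2016 is past the 28th, so '4th Friday' doesn't fit.
Last Friday of March 2017: Mar 31 2017.

Mar 31 2017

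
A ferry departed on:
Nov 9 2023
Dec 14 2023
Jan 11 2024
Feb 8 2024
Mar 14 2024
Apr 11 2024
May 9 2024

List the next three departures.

Jun 13 2024, Jul 11 2024, Aug 8 2024

All dates are Thursdays, 35, 28, 28, 35, 28, 28 days apart.
Specifically, the 2nd Thursday of each month.
June 2024 — 2nd Thursday is Jun 13 2024.
July 2024 — 2nd Thursday is Jul 11 2024.
2nd Thursday of August 2024: Aug 8 2024.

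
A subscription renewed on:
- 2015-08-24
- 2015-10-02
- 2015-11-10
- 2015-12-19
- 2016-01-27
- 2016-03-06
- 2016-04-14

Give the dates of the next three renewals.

Every event comes 39 days after the last (39, 39, 39, 39, 39, 39).
2016-04-14 + 39 days = 2016-05-23.
2016-05-23 + 39 days = 2016-07-01.
2016-07-01 + 39 days = 2016-08-09.

2016-05-23, 2016-07-01, 2016-08-09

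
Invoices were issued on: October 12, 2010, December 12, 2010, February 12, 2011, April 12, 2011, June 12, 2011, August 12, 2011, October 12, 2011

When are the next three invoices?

Each date is the 12th; the gaps (61, 62, 59, 61, 61, 61) track the month lengths.
The rule is the 12th of every 2 months.
December 2011: December 12, 2011.
Next: February 2012 → February 12, 2012.
April 2012: April 12, 2012.

December 12, 2011; February 12, 2012; April 12, 2012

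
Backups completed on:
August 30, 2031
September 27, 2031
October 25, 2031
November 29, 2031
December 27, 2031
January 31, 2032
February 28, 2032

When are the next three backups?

March 27, 2032; April 24, 2032; May 29, 2032

All Saturdays; the gaps (28, 28, 35, 28, 35, 28) vary with month length.
This is the last Saturday of each month.
Last Saturday of March 2032: March 27, 2032.
April 2032 ends with Saturday April 24, 2032.
Last Saturday of May 2032: May 29, 2032.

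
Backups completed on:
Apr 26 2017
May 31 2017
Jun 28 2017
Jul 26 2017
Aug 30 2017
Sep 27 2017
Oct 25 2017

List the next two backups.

Nov 29 2017, Dec 27 2017

Every date is a Wednesday; gaps 35, 28, 28, 35, 28, 28 days.
Each is the last Wednesday of its month (at least one falls on the 29th or later, ruling out '4th Wednesday').
Last Wednesday of November 2017: Nov 29 2017.
Last Wednesday of December 2017: Dec 27 2017.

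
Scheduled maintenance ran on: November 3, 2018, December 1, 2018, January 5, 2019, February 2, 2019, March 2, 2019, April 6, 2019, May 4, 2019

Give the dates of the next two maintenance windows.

Gaps: 28, 35, 28, 28, 35, 28 days — a mix of 28 and 35. Every date is a Saturday.
Each is the 1st Saturday of its month.
June 2019 — 1st Saturday is June 1, 2019.
July 2019 — 1st Saturday is July 6, 2019.

June 1, 2019; July 6, 2019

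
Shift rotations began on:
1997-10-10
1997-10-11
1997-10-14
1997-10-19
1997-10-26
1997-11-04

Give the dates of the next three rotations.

Gaps: 1, 3, 5, 7, 9 days — each gap is 2 larger than the previous one.
Next gap: 11 days. 1997-11-04 + 11 days = 1997-11-15.
Next gap: 13 days. 1997-11-15 + 13 days = 1997-11-28.
Next gap: 15 days. 1997-11-28 + 15 days = 1997-12-13.

1997-11-15, 1997-11-28, 1997-12-13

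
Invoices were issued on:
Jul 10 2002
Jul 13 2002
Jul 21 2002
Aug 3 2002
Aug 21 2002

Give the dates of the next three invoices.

Gaps: 3, 8, 13, 18 days — each gap is 5 larger than the previous one.
Next gap: 23 days. Aug 21 2002 + 23 days = Sep 13 2002.
Next gap: 28 days. Sep 13 2002 + 28 days = Oct 11 2002.
Next gap: 33 days. Oct 11 2002 + 33 days = Nov 13 2002.

Sep 13 2002, Oct 11 2002, Nov 13 2002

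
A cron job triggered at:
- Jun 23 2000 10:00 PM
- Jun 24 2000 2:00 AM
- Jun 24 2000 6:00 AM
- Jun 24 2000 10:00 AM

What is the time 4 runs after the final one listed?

Jun 25 2000 2:00 AM

The interval is a steady 4 hours (4, 4, 4).
Jun 24 2000 10:00 AM + 4 h = Jun 24 2000 2:00 PM.
Jun 24 2000 2:00 PM + 4 h = Jun 24 2000 6:00 PM.
Jun 24 2000 6:00 PM + 4 h = Jun 24 2000 10:00 PM.
Jun 24 2000 10:00 PM + 4 h = Jun 25 2000 2:00 AM.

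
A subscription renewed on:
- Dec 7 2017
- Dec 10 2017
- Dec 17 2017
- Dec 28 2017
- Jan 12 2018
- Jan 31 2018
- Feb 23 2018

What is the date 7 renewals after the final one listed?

Intervals are 3, 7, 11, 15, 19, 23 days — an arithmetic progression with common difference 4.
Next gap: 27 days. Feb 23 2018 + 27 days = Mar 22 2018.
Next gap: 31 days. Mar 22 2018 + 31 days = Apr 22 2018.
Next gap: 35 days. Apr 22 2018 + 35 days = May 27 2018.
Next gap: 39 days. May 27 2018 + 39 days = Jul 5 2018.
Next gap: 43 days. Jul 5 2018 + 43 days = Aug 17 2018.
Next gap: 47 days. Aug 17 2018 + 47 days = Oct 3 2018.
Next gap: 51 days. Oct 3 2018 + 51 days = Nov 23 2018.

Nov 23 2018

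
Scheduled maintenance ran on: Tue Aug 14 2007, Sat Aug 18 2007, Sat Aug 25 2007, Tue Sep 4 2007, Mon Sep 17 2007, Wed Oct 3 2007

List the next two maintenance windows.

Mon Oct 22 2007, Tue Nov 13 2007

The spacing grows by 3 each time: 4, 7, 10, 13, 16 days.
Next gap: 19 days. Wed Oct 3 2007 + 19 days = Mon Oct 22 2007.
Next gap: 22 days. Mon Oct 22 2007 + 22 days = Tue Nov 13 2007.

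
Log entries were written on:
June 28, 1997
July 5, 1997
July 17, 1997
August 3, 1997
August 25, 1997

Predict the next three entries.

Gaps: 7, 12, 17, 22 days — each gap is 5 larger than the previous one.
Next gap: 27 days. August 25, 1997 + 27 days = September 21, 1997.
Next gap: 32 days. September 21, 1997 + 32 days = October 23, 1997.
Next gap: 37 days. October 23, 1997 + 37 days = November 29, 1997.

September 21, 1997; October 23, 1997; November 29, 1997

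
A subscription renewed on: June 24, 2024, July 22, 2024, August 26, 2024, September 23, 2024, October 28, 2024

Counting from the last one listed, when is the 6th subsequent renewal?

Gaps: 28, 35, 28, 35 days — a mix of 28 and 35. Every date is a Monday.
Each is the 4th Monday of its month.
November 2024 — 4th Monday is November 25, 2024.
December 2024 — 4th Monday is December 23, 2024.
4th Monday of January 2025: January 27, 2025.
4th Monday of February 2025: February 24, 2025.
March 2025 — 4th Monday is March 24, 2025.
4th Monday of April 2025: April 28, 2025.

April 28, 2025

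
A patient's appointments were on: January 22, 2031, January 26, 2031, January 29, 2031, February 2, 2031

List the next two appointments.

February 5, 2031; February 9, 2031

The gap pattern 4, 3, 4 repeats every 2 events.
These are the Wednesdays and Sundays of each week.
The following Wednesday is February 5, 2031.
Next Sunday: February 9, 2031.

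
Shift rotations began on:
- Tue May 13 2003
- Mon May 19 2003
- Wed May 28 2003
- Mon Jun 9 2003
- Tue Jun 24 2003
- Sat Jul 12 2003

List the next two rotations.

Sat Aug 2 2003, Tue Aug 26 2003

The spacing grows by 3 each time: 6, 9, 12, 15, 18 days.
Next gap: 21 days. Sat Jul 12 2003 + 21 days = Sat Aug 2 2003.
Next gap: 24 days. Sat Aug 2 2003 + 24 days = Tue Aug 26 2003.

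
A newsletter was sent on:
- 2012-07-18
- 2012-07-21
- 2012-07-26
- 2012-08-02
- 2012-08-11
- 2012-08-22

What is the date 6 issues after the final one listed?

2012-12-08

The spacing grows by 2 each time: 3, 5, 7, 9, 11 days.
Next gap: 13 days. 2012-08-22 + 13 days = 2012-09-04.
Next gap: 15 days. 2012-09-04 + 15 days = 2012-09-19.
Next gap: 17 days. 2012-09-19 + 17 days = 2012-10-06.
Next gap: 19 days. 2012-10-06 + 19 days = 2012-10-25.
Next gap: 21 days. 2012-10-25 + 21 days = 2012-11-15.
Next gap: 23 days. 2012-11-15 + 23 days = 2012-12-08.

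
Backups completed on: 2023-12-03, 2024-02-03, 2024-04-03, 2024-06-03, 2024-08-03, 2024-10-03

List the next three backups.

Gaps: 62, 60, 61, 61, 61 days — not constant. Every event is on the 3rd of the month.
Pattern: the 3rd of every 2 months.
December 2024: 2024-12-03.
February 2025: 2025-02-03.
April 2025: 2025-04-03.

2024-12-03, 2025-02-03, 2025-04-03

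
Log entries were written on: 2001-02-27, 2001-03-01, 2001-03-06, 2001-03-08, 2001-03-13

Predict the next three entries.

Every event lands on a Tuesday or Thursday (gaps cycle 2, 5, 2, 5).
So the schedule is: every Tuesday and Thursday.
The following Thursday is 2001-03-15.
The following Tuesday is 2001-03-20.
The following Thursday is 2001-03-22.

2001-03-15, 2001-03-20, 2001-03-22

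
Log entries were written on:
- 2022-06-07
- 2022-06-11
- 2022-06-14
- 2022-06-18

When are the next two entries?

Gaps: 4, 3, 4 days — not constant, but cyclic with period 2.
The events fall on every Tuesday and Saturday.
The following Tuesday is 2022-06-21.
Next Saturday: 2022-06-25.

2022-06-21, 2022-06-25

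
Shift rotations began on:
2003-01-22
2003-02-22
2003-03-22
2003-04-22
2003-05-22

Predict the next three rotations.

Gaps: 31, 28, 31, 30 days — not constant. Every event is on the 22nd of the month.
Pattern: the 22nd of each month.
June 2003: 2003-06-22.
July 2003: 2003-07-22.
Next: August 2003 → 2003-08-22.

2003-06-22, 2003-07-22, 2003-08-22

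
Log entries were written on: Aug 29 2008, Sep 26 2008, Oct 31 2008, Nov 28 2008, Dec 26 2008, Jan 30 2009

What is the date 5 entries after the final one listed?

These are Fridays with 28, 35, 28, 28, 35-day gaps.
Each is the final Friday of its month — Aug 29 2008 is past the 28th, so '4th Friday' doesn't fit.
February 2009 ends with Friday Feb 27 2009.
March 2009 ends with Friday Mar 27 2009.
April 2009 ends with Friday Apr 24 2009.
May 2009 ends with Friday May 29 2009.
Last Friday of June 2009: Jun 26 2009.

Jun 26 2009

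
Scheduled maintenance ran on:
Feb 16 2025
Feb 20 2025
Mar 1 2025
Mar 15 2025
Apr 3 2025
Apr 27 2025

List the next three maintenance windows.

Gaps: 4, 9, 14, 19, 24 days — each gap is 5 larger than the previous one.
Next gap: 29 days. Apr 27 2025 + 29 days = May 26 2025.
Next gap: 34 days. May 26 2025 + 34 days = Jun 29 2025.
Next gap: 39 days. Jun 29 2025 + 39 days = Aug 7 2025.

May 26 2025, Jun 29 2025, Aug 7 2025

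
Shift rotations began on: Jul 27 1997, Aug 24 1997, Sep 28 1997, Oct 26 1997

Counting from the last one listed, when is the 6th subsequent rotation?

Apr 26 1998

All dates are Sundays, 28, 35, 28 days apart.
Specifically, the 4th Sunday of each month.
4th Sunday of November 1997: Nov 23 1997.
4th Sunday of December 1997: Dec 28 1997.
January 1998 — 4th Sunday is Jan 25 1998.
4th Sunday of February 1998: Feb 22 1998.
March 1998 — 4th Sunday is Mar 22 1998.
4th Sunday of April 1998: Apr 26 1998.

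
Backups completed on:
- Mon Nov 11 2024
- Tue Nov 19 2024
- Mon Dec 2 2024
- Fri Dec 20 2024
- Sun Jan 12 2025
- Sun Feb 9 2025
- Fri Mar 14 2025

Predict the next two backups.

The spacing grows by 5 each time: 8, 13, 18, 23, 28, 33 days.
Next gap: 38 days. Fri Mar 14 2025 + 38 days = Mon Apr 21 2025.
Next gap: 43 days. Mon Apr 21 2025 + 43 days = Tue Jun 3 2025.

Mon Apr 21 2025, Tue Jun 3 2025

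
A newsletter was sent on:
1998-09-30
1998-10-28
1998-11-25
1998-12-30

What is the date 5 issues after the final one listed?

1999-05-26

All Wednesdays; the gaps (28, 28, 35) vary with month length.
This is the last Wednesday of each month.
Last Wednesday of January 1999: 1999-01-27.
Last Wednesday of February 1999: 1999-02-24.
March 1999 ends with Wednesday 1999-03-31.
Last Wednesday of April 1999: 1999-04-28.
May 1999 ends with Wednesday 1999-05-26.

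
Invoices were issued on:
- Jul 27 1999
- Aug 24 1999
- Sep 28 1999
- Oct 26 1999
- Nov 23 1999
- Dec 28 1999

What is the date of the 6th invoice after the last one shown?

Jun 27 2000

Gaps: 28, 35, 28, 28, 35 days — a mix of 28 and 35. Every date is a Tuesday.
Each is the 4th Tuesday of its month.
January 2000 — 4th Tuesday is Jan 25 2000.
February 2000 — 4th Tuesday is Feb 22 2000.
4th Tuesday of March 2000: Mar 28 2000.
4th Tuesday of April 2000: Apr 25 2000.
4th Tuesday of May 2000: May 23 2000.
4th Tuesday of June 2000: Jun 27 2000.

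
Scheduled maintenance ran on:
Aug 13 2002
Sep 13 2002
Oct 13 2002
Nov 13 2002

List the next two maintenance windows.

Gaps: 31, 30, 31 days — not constant. Every event is on the 13th of the month.
Pattern: the 13th of each month.
Next: December 2002 → Dec 13 2002.
January 2003: Jan 13 2003.

Dec 13 2002, Jan 13 2003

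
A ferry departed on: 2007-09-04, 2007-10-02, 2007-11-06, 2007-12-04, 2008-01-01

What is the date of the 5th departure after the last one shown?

All dates are Tuesdays, 28, 35, 28, 28 days apart.
Specifically, the 1st Tuesday of each month.
February 2008 — 1st Tuesday is 2008-02-05.
1st Tuesday of March 2008: 2008-03-04.
1st Tuesday of April 2008: 2008-04-01.
1st Tuesday of May 2008: 2008-05-06.
June 2008 — 1st Tuesday is 2008-06-03.

2008-06-03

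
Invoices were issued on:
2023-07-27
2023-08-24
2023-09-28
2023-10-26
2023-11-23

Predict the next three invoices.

2023-12-28, 2024-01-25, 2024-02-22

Gaps: 28, 35, 28, 28 days — a mix of 28 and 35. Every date is a Thursday.
Each is the 4th Thursday of its month.
December 2023 — 4th Thursday is 2023-12-28.
January 2024 — 4th Thursday is 2024-01-25.
4th Thursday of February 2024: 2024-02-22.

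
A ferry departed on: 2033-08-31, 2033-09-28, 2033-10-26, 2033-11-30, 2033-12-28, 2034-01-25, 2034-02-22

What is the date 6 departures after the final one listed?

Every date is a Wednesday; gaps 28, 28, 35, 28, 28, 28 days.
Each is the last Wednesday of its month (at least one falls on the 29th or later, ruling out '4th Wednesday').
Last Wednesday of March 2034: 2034-03-29.
April 2034 ends with Wednesday 2034-04-26.
May 2034 ends with Wednesday 2034-05-31.
June 2034 ends with Wednesday 2034-06-28.
July 2034 ends with Wednesday 2034-07-26.
Last Wednesday of August 2034: 2034-08-30.

2034-08-30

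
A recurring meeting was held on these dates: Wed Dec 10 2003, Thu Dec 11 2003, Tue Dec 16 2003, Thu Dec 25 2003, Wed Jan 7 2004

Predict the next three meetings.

Sat Jan 24 2004, Sat Feb 14 2004, Wed Mar 10 2004

Intervals are 1, 5, 9, 13 days — an arithmetic progression with common difference 4.
Next gap: 17 days. Wed Jan 7 2004 + 17 days = Sat Jan 24 2004.
Next gap: 21 days. Sat Jan 24 2004 + 21 days = Sat Feb 14 2004.
Next gap: 25 days. Sat Feb 14 2004 + 25 days = Wed Mar 10 2004.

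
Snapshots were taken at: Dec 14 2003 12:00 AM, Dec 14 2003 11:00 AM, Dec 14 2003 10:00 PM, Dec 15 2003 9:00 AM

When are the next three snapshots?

Dec 15 2003 8:00 PM, Dec 16 2003 7:00 AM, Dec 16 2003 6:00 PM

Gaps: 11, 11, 11 hours — each event is 11 hours after the previous one.
Dec 15 2003 9:00 AM + 11 h = Dec 15 2003 8:00 PM.
Dec 15 2003 8:00 PM + 11 h = Dec 16 2003 7:00 AM.
Dec 16 2003 7:00 AM + 11 h = Dec 16 2003 6:00 PM.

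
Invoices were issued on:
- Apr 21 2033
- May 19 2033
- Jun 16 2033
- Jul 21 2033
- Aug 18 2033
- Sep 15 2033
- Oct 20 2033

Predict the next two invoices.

Nov 17 2033, Dec 15 2033

All dates are Thursdays, 28, 28, 35, 28, 28, 35 days apart.
Specifically, the 3rd Thursday of each month.
3rd Thursday of November 2033: Nov 17 2033.
3rd Thursday of December 2033: Dec 15 2033.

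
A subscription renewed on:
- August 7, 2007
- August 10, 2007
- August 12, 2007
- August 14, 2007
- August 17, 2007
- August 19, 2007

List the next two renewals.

August 21, 2007; August 24, 2007

The gap pattern 3, 2, 2, 3, 2 repeats every 3 events.
These are the Tuesdays, Fridays and Sundays of each week.
Next Tuesday: August 21, 2007.
The following Friday is August 24, 2007.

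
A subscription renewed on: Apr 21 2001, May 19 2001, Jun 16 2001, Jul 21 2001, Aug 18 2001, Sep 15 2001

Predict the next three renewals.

Oct 20 2001, Nov 17 2001, Dec 15 2001

All dates are Saturdays, 28, 28, 35, 28, 28 days apart.
Specifically, the 3rd Saturday of each month.
3rd Saturday of October 2001: Oct 20 2001.
3rd Saturday of November 2001: Nov 17 2001.
3rd Saturday of December 2001: Dec 15 2001.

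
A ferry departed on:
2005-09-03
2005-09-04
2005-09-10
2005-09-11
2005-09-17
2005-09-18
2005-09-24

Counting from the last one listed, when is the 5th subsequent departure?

2005-10-09

The gap pattern 1, 6, 1, 6, 1, 6 repeats every 2 events.
These are the Saturdays and Sundays of each week.
Next Sunday: 2005-09-25.
The following Saturday is 2005-10-01.
Next Sunday: 2005-10-02.
The following Saturday is 2005-10-08.
Next Sunday: 2005-10-09.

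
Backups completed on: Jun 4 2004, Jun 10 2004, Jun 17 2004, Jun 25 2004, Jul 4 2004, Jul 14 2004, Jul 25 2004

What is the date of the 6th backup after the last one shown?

Gaps: 6, 7, 8, 9, 10, 11 days — each gap is 1 larger than the previous one.
Next gap: 12 days. Jul 25 2004 + 12 days = Aug 6 2004.
Next gap: 13 days. Aug 6 2004 + 13 days = Aug 19 2004.
Next gap: 14 days. Aug 19 2004 + 14 days = Sep 2 2004.
Next gap: 15 days. Sep 2 2004 + 15 days = Sep 17 2004.
Next gap: 16 days. Sep 17 2004 + 16 days = Oct 3 2004.
Next gap: 17 days. Oct 3 2004 + 17 days = Oct 20 2004.

Oct 20 2004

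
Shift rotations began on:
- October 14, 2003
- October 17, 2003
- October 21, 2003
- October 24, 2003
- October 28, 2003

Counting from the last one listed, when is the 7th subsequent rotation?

November 21, 2003

Every event lands on a Tuesday or Friday (gaps cycle 3, 4, 3, 4).
So the schedule is: every Tuesday and Friday.
The following Friday is October 31, 2003.
Next Tuesday: November 4, 2003.
The following Friday is November 7, 2003.
Next Tuesday: November 11, 2003.
Next Friday: November 14, 2003.
Next Tuesday: November 18, 2003.
Next Friday: November 21, 2003.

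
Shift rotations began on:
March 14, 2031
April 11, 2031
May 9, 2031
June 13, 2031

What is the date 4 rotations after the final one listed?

October 10, 2031

All dates are Fridays, 28, 28, 35 days apart.
Specifically, the 2nd Friday of each month.
2nd Friday of July 2031: July 11, 2031.
August 2031 — 2nd Friday is August 8, 2031.
2nd Friday of September 2031: September 12, 2031.
2nd Friday of October 2031: October 10, 2031.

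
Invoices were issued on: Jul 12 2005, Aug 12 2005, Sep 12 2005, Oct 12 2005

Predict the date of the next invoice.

Each date is the 12th; the gaps (31, 31, 30) track the month lengths.
The rule is the 12th of each month.
November 2005: Nov 12 2005.

Nov 12 2005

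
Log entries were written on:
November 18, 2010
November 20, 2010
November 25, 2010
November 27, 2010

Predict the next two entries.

December 2, 2010; December 4, 2010

Every event lands on a Thursday or Saturday (gaps cycle 2, 5, 2).
So the schedule is: every Thursday and Saturday.
Next Thursday: December 2, 2010.
The following Saturday is December 4, 2010.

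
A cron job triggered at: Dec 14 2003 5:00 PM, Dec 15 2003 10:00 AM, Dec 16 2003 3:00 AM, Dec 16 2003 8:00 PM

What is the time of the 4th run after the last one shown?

The interval is a steady 17 hours (17, 17, 17).
Dec 16 2003 8:00 PM + 17 h = Dec 17 2003 1:00 PM.
Dec 17 2003 1:00 PM + 17 h = Dec 18 2003 6:00 AM.
Dec 18 2003 6:00 AM + 17 h = Dec 18 2003 11:00 PM.
Dec 18 2003 11:00 PM + 17 h = Dec 19 2003 4:00 PM.

Dec 19 2003 4:00 PM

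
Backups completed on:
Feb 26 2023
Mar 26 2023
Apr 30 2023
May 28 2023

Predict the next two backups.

Jun 25 2023, Jul 30 2023

These are Sundays with 28, 35, 28-day gaps.
Each is the final Sunday of its month — Apr 30 2023 is past the 28th, so '4th Sunday' doesn't fit.
Last Sunday of June 2023: Jun 25 2023.
July 2023 ends with Sunday Jul 30 2023.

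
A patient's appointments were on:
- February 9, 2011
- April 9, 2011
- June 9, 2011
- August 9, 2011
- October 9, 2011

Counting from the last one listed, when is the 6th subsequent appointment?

October 9, 2012

Each date is the 9th; the gaps (59, 61, 61, 61) track the month lengths.
The rule is the 9th of every 2 months.
Next: December 2011 → December 9, 2011.
Next: February 2012 → February 9, 2012.
April 2012: April 9, 2012.
June 2012: June 9, 2012.
August 2012: August 9, 2012.
October 2012: October 9, 2012.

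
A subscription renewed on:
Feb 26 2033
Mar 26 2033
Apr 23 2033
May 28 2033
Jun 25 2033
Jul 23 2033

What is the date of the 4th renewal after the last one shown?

Nov 26 2033

All dates are Saturdays, 28, 28, 35, 28, 28 days apart.
Specifically, the 4th Saturday of each month.
August 2033 — 4th Saturday is Aug 27 2033.
September 2033 — 4th Saturday is Sep 24 2033.
October 2033 — 4th Saturday is Oct 22 2033.
4th Saturday of November 2033: Nov 26 2033.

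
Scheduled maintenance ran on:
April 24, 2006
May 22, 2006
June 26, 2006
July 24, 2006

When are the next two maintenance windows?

These are Mondays at 28- or 35-day spacing (28, 35, 28).
The pattern: 4th Monday of the month.
August 2006 — 4th Monday is August 28, 2006.
September 2006 — 4th Monday is September 25, 2006.

August 28, 2006; September 25, 2006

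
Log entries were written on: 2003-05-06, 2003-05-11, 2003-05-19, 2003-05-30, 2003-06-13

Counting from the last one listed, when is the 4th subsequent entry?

2003-09-07

Intervals are 5, 8, 11, 14 days — an arithmetic progression with common difference 3.
Next gap: 17 days. 2003-06-13 + 17 days = 2003-06-30.
Next gap: 20 days. 2003-06-30 + 20 days = 2003-07-20.
Next gap: 23 days. 2003-07-20 + 23 days = 2003-08-12.
Next gap: 26 days. 2003-08-12 + 26 days = 2003-09-07.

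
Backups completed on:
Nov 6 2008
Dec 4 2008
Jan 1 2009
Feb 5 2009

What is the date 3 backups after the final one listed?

These are Thursdays at 28- or 35-day spacing (28, 28, 35).
The pattern: 1st Thursday of the month.
1st Thursday of March 2009: Mar 5 2009.
April 2009 — 1st Thursday is Apr 2 2009.
May 2009 — 1st Thursday is May 7 2009.

May 7 2009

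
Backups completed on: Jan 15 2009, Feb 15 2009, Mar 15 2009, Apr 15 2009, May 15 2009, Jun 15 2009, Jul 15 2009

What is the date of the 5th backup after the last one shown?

Each date is the 15th; the gaps (31, 28, 31, 30, 31, 30) track the month lengths.
The rule is the 15th of each month.
August 2009: Aug 15 2009.
September 2009: Sep 15 2009.
Next: October 2009 → Oct 15 2009.
Next: November 2009 → Nov 15 2009.
December 2009: Dec 15 2009.

Dec 15 2009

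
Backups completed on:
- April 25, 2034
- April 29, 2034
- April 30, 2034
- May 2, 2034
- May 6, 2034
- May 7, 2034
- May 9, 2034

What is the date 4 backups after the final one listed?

Every event lands on a Tuesday or Saturday or Sunday (gaps cycle 4, 1, 2, 4, 1, 2).
So the schedule is: every Tuesday, Saturday and Sunday.
The following Saturday is May 13, 2034.
The following Sunday is May 14, 2034.
Next Tuesday: May 16, 2034.
Next Saturday: May 20, 2034.

May 20, 2034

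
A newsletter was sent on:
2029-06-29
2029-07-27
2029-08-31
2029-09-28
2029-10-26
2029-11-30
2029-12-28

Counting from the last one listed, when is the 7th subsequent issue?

2030-07-26

These are Fridays with 28, 35, 28, 28, 35, 28-day gaps.
Each is the final Friday of its month — 2029-06-29 is past the 28th, so '4th Friday' doesn't fit.
January 2030 ends with Friday 2030-01-25.
February 2030 ends with Friday 2030-02-22.
March 2030 ends with Friday 2030-03-29.
April 2030 ends with Friday 2030-04-26.
Last Friday of May 2030: 2030-05-31.
June 2030 ends with Friday 2030-06-28.
July 2030 ends with Friday 2030-07-26.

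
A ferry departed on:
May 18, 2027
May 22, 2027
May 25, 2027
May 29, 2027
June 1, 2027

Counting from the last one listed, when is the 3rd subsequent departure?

The gap pattern 4, 3, 4, 3 repeats every 2 events.
These are the Tuesdays and Saturdays of each week.
Next Saturday: June 5, 2027.
The following Tuesday is June 8, 2027.
Next Saturday: June 12, 2027.

June 12, 2027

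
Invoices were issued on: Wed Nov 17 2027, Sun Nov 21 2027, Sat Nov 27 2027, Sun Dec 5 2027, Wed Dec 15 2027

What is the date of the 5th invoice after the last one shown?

Sat Mar 4 2028

Gaps: 4, 6, 8, 10 days — each gap is 2 larger than the previous one.
Next gap: 12 days. Wed Dec 15 2027 + 12 days = Mon Dec 27 2027.
Next gap: 14 days. Mon Dec 27 2027 + 14 days = Mon Jan 10 2028.
Next gap: 16 days. Mon Jan 10 2028 + 16 days = Wed Jan 26 2028.
Next gap: 18 days. Wed Jan 26 2028 + 18 days = Sun Feb 13 2028.
Next gap: 20 days. Sun Feb 13 2028 + 20 days = Sat Mar 4 2028.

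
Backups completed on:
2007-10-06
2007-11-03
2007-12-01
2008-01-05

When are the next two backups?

2008-02-02, 2008-03-01

These are Saturdays at 28- or 35-day spacing (28, 28, 35).
The pattern: 1st Saturday of the month.
February 2008 — 1st Saturday is 2008-02-02.
1st Saturday of March 2008: 2008-03-01.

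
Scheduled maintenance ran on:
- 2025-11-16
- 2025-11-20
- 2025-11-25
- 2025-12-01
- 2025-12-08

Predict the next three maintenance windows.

The spacing grows by 1 each time: 4, 5, 6, 7 days.
Next gap: 8 days. 2025-12-08 + 8 days = 2025-12-16.
Next gap: 9 days. 2025-12-16 + 9 days = 2025-12-25.
Next gap: 10 days. 2025-12-25 + 10 days = 2026-01-04.

2025-12-16, 2025-12-25, 2026-01-04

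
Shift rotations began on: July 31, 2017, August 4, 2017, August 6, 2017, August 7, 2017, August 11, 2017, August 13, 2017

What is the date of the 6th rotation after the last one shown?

August 27, 2017

Gaps: 4, 2, 1, 4, 2 days — not constant, but cyclic with period 3.
The events fall on every Monday, Friday and Sunday.
Next Monday: August 14, 2017.
Next Friday: August 18, 2017.
The following Sunday is August 20, 2017.
The following Monday is August 21, 2017.
The following Friday is August 25, 2017.
The following Sunday is August 27, 2017.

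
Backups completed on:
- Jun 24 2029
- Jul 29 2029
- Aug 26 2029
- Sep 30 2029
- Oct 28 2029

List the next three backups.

Nov 25 2029, Dec 30 2029, Jan 27 2030

These are Sundays with 35, 28, 35, 28-day gaps.
Each is the final Sunday of its month — Jul 29 2029 is past the 28th, so '4th Sunday' doesn't fit.
Last Sunday of November 2029: Nov 25 2029.
Last Sunday of December 2029: Dec 30 2029.
Last Sunday of January 2030: Jan 27 2030.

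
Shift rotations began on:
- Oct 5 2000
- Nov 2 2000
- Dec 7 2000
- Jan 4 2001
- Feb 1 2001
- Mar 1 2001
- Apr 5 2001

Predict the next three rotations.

These are Thursdays at 28- or 35-day spacing (28, 35, 28, 28, 28, 35).
The pattern: 1st Thursday of the month.
1st Thursday of May 2001: May 3 2001.
1st Thursday of June 2001: Jun 7 2001.
July 2001 — 1st Thursday is Jul 5 2001.

May 3 2001, Jun 7 2001, Jul 5 2001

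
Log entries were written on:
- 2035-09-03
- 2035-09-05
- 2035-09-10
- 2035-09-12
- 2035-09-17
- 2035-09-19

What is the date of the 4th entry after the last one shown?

2035-10-03

Gaps: 2, 5, 2, 5, 2 days — not constant, but cyclic with period 2.
The events fall on every Monday and Wednesday.
The following Monday is 2035-09-24.
The following Wednesday is 2035-09-26.
Next Monday: 2035-10-01.
The following Wednesday is 2035-10-03.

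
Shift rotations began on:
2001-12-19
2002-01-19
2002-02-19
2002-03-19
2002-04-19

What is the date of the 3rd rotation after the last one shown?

2002-07-19

The day-of-month is always 19 (31, 31, 28, 31 days between events).
So this recurs on the 19th of each month.
Next: May 2002 → 2002-05-19.
Next: June 2002 → 2002-06-19.
July 2002: 2002-07-19.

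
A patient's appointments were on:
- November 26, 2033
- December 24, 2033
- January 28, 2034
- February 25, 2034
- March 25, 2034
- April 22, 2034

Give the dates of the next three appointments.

May 27, 2034; June 24, 2034; July 22, 2034

Gaps: 28, 35, 28, 28, 28 days — a mix of 28 and 35. Every date is a Saturday.
Each is the 4th Saturday of its month.
4th Saturday of May 2034: May 27, 2034.
June 2034 — 4th Saturday is June 24, 2034.
4th Saturday of July 2034: July 22, 2034.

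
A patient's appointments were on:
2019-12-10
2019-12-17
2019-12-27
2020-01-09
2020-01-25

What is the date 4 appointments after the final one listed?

Intervals are 7, 10, 13, 16 days — an arithmetic progression with common difference 3.
Next gap: 19 days. 2020-01-25 + 19 days = 2020-02-13.
Next gap: 22 days. 2020-02-13 + 22 days = 2020-03-06.
Next gap: 25 days. 2020-03-06 + 25 days = 2020-03-31.
Next gap: 28 days. 2020-03-31 + 28 days = 2020-04-28.

2020-04-28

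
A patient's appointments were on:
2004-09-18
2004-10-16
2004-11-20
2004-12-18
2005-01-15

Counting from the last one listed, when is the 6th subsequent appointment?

2005-07-16

These are Saturdays at 28- or 35-day spacing (28, 35, 28, 28).
The pattern: 3rd Saturday of the month.
3rd Saturday of February 2005: 2005-02-19.
March 2005 — 3rd Saturday is 2005-03-19.
April 2005 — 3rd Saturday is 2005-04-16.
May 2005 — 3rd Saturday is 2005-05-21.
3rd Saturday of June 2005: 2005-06-18.
July 2005 — 3rd Saturday is 2005-07-16.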